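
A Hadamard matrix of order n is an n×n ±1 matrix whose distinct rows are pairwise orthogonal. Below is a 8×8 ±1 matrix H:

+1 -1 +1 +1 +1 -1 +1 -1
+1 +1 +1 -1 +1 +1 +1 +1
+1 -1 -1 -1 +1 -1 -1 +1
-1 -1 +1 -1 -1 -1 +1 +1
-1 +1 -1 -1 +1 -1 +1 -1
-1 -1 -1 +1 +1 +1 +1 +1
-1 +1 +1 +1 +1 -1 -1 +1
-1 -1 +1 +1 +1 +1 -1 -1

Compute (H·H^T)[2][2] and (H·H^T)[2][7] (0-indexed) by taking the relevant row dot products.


Row 2 of H: [1, -1, -1, -1, 1, -1, -1, 1].
Row 7 of H: [-1, -1, 1, 1, 1, 1, -1, -1].
(H·H^T)[2][2] = Σ_j H[2][j]·H[2][j] = (1)² + (-1)² + (-1)² + (-1)² + (1)² + (-1)² + (-1)² + (1)² = 1 + 1 + 1 + 1 + 1 + 1 + 1 + 1 = 8.
(H·H^T)[2][7] = Σ_j H[2][j]·H[7][j] = (1)·(-1) + (-1)·(-1) + (-1)·(1) + (-1)·(1) + (1)·(1) + (-1)·(1) + (-1)·(-1) + (1)·(-1) = -1 + 1 + -1 + -1 + 1 + -1 + 1 + -1 = -2.
Rows 2 and 7 are not orthogonal (dot product = -2 ≠ 0), so H is not a Hadamard matrix.

(2,2) entry = 8; (2,7) entry = -2.


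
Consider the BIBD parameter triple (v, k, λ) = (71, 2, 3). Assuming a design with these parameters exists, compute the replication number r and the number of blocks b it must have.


Any 2-(v, k, λ) BIBD satisfies two necessary conditions:
  (i)  Each point sits in r blocks, and counting incidences through any fixed point gives r(k − 1) = λ(v − 1), so r = λ(v − 1)/(k − 1).
  (ii) Total incidences bk = vr, so b = vr/k.
Step 1: r = λ(v − 1)/(k − 1) = 3·(71 − 1)/(2 − 1) = 3·70/1 = 210/1 = 210.
Step 2: b = vr/k = 71·210/2 = 14910/2 = 7455.
Check integrality: r = 210 ∈ Z ✓, b = 7455 ∈ Z ✓.
(These identities are necessary conditions: they determine r and b for any design with these parameters, but do not by themselves prove that one exists.)

r = 210, b = 7455.


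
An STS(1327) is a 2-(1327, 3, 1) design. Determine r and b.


An STS(v) is a 2-(v, 3, 1) BIBD: block size k = 3, λ = 1.
Replication: r(k − 1) = λ(v − 1) ⇒ r·2 = 1327 − 1 = 1326 ⇒ r = 663.
Block count: b = v(v − 1)/6 = 1327·1326/6 = 1759602/6 = 293267.
(Check via bk = vr: 293267·3 = 879801 = 1327·663 = 879801 ✓.)

r = 663, b = 293267.


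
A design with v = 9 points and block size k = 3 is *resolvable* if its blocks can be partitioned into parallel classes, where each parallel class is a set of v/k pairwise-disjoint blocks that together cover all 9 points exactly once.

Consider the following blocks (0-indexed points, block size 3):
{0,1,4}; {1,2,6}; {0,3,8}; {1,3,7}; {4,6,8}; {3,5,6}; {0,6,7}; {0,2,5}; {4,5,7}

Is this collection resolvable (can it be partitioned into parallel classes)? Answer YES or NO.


v = 9, block size k = 3, number of blocks = 9.
For resolvability, blocks must partition into parallel classes of size v/k = 3.
Total blocks must therefore be a multiple of 3: 9 = 3·3 + 0 ⇒ divisible ✓.
Consider block {0,1,4}. The only other block(s) in the collection disjoint from it are {3,5,6} — just 1 block(s). Any parallel class containing {0,1,4} would need 2 other blocks each disjoint from it, so no parallel class of size 3 can contain {0,1,4}.
Since every block must belong to some parallel class in a resolution, the collection cannot be partitioned into parallel classes.
Resolvable? NO.

NO


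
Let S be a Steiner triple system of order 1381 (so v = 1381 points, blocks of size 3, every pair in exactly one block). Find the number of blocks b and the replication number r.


An STS(v) is a 2-(v, 3, 1) BIBD: block size k = 3, λ = 1.
Replication: r(k − 1) = λ(v − 1) ⇒ r·2 = 1381 − 1 = 1380 ⇒ r = 690.
Block count: b = v(v − 1)/6 = 1381·1380/6 = 1905780/6 = 317630.

r = 690, b = 317630.


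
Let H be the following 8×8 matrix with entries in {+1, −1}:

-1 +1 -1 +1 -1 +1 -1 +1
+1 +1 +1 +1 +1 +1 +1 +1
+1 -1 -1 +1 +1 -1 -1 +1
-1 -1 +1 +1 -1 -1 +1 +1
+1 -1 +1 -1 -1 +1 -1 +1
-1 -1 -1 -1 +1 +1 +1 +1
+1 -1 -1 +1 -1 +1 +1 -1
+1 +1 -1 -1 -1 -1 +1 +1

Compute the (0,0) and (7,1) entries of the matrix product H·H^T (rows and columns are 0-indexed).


Row 0 of H: [-1, 1, -1, 1, -1, 1, -1, 1].
Row 1 of H: [1, 1, 1, 1, 1, 1, 1, 1].
Row 7 of H: [1, 1, -1, -1, -1, -1, 1, 1].
(H·H^T)[0][0] = Σ_j H[0][j]·H[0][j] = (-1)² + (1)² + (-1)² + (1)² + (-1)² + (1)² + (-1)² + (1)² = 1 + 1 + 1 + 1 + 1 + 1 + 1 + 1 = 8.
(H·H^T)[7][1] = Σ_j H[7][j]·H[1][j] = (1)·(1) + (1)·(1) + (-1)·(1) + (-1)·(1) + (-1)·(1) + (-1)·(1) + (1)·(1) + (1)·(1) = 1 + 1 + -1 + -1 + -1 + -1 + 1 + 1 = 0.
So rows 7 and 1 are orthogonal; the diagonal entry equals n = 8.

(0,0) entry = 8; (7,1) entry = 0.


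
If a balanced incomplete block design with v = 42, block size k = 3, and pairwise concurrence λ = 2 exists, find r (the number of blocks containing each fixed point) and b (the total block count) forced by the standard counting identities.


Any 2-(v, k, λ) BIBD satisfies two necessary conditions:
  (i)  Each point sits in r blocks, and counting incidences through any fixed point gives r(k − 1) = λ(v − 1), so r = λ(v − 1)/(k − 1).
  (ii) Total incidences bk = vr, so b = vr/k.
Step 1: r = λ(v − 1)/(k − 1) = 2·(42 − 1)/(3 − 1) = 2·41/2 = 82/2 = 41.
Step 2: b = vr/k = 42·41/3 = 1722/3 = 574.
Check integrality: r = 41 ∈ Z ✓, b = 574 ∈ Z ✓.
(These identities are necessary conditions: they determine r and b for any design with these parameters, but do not by themselves prove that one exists.)

r = 41, b = 574.


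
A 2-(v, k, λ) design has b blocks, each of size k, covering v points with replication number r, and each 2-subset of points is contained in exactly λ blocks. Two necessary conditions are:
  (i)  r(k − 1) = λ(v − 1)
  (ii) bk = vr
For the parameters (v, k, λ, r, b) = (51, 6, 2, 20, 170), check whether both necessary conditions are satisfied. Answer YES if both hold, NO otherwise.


Condition (i): r(k − 1) = 20·5 = 100; λ(v − 1) = 2·50 = 100. Match? YES.
Condition (ii): bk = 170·6 = 1020; vr = 51·20 = 1020. Match? YES.
Both conditions hold? YES.

YES


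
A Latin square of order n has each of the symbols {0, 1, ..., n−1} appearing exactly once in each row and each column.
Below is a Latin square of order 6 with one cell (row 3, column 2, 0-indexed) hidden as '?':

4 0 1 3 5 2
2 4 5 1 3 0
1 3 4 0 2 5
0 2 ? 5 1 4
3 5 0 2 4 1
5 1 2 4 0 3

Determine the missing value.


Row 3 contains symbols [0, 1, 2, 4, 5] — missing [3].
Column 2 contains symbols [0, 1, 2, 4, 5] — missing [3].
The missing symbol must appear in both missing sets; intersection = [3].
Therefore the hidden value is 3.

Missing value = 3.


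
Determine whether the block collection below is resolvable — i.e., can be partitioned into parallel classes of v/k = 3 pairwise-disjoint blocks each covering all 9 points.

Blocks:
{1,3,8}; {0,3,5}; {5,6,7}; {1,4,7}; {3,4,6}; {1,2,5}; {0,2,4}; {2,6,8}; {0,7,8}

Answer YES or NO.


v = 9, block size k = 3, number of blocks = 9.
For resolvability, blocks must partition into parallel classes of size v/k = 3.
Total blocks must therefore be a multiple of 3: 9 = 3·3 + 0 ⇒ divisible ✓.
Greedy packing gives 3 candidate class(es). Each should be a full parallel class (size 3, covers all 9 points).
  Class 1 (3 blocks): {1,3,8}; {5,6,7}; {0,2,4}. Points covered: [0, 1, 2, 3, 4, 5, 6, 7, 8].
  Class 2 (3 blocks): {0,3,5}; {1,4,7}; {2,6,8}. Points covered: [0, 1, 2, 3, 4, 5, 6, 7, 8].
  Class 3 (3 blocks): {3,4,6}; {1,2,5}; {0,7,8}. Points covered: [0, 1, 2, 3, 4, 5, 6, 7, 8].
All classes full (size 3)? YES. All classes cover every point? YES.
Resolvable? YES.

YES


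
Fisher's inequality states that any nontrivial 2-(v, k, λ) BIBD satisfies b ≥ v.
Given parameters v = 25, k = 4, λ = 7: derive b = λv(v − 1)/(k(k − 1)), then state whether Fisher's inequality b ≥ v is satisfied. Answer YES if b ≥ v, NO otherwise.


b = λv(v − 1)/(k(k − 1)) = 7·25·24/(4·3) = 4200/12 = 350.
Compare with v = 25: b ≥ v, so Fisher's inequality holds.

YES


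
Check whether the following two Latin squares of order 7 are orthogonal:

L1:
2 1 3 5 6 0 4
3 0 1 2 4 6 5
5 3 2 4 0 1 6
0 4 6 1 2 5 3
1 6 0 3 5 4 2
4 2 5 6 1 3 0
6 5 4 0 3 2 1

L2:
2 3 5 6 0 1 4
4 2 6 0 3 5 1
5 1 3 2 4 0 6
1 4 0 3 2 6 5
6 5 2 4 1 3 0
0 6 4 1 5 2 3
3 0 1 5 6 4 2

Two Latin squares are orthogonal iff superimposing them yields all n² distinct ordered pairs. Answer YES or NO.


Form the n² = 49 superimposed pairs (L1[i][j], L2[i][j]), row by row (rows and columns indexed from 0):
row 0: (2,2) (1,3) (3,5) (5,6) (6,0) (0,1) (4,4)
row 1: (3,4) (0,2) (1,6) (2,0) (4,3) (6,5) (5,1)
row 2: (5,5) (3,1) (2,3) (4,2) (0,4) (1,0) (6,6)
row 3: (0,1) (4,4) (6,0) (1,3) (2,2) (5,6) (3,5)
row 4: (1,6) (6,5) (0,2) (3,4) (5,1) (4,3) (2,0)
row 5: (4,0) (2,6) (5,4) (6,1) (1,5) (3,2) (0,3)
row 6: (6,3) (5,0) (4,1) (0,5) (3,6) (2,4) (1,2)
Orthogonality requires all 49 pairs distinct.
But the pair (0,1) repeats: cell (0,5) has L1 = 0, L2 = 1, and cell (3,0) has L1 = 0, L2 = 1.
A repeated pair means some other pair never occurs (only 35 distinct pairs out of 49), so the squares are not orthogonal.
Conclusion: NO.

NO


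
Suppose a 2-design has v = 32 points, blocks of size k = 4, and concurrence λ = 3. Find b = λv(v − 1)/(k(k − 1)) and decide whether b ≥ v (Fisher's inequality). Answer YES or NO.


r = λ(v − 1)/(k − 1) = 3·31/3 = 31.
b = vr/k = 32·31/4 = 248.
Fisher's inequality: b ≥ v ⇔ 248 ≥ 32? YES.

YES


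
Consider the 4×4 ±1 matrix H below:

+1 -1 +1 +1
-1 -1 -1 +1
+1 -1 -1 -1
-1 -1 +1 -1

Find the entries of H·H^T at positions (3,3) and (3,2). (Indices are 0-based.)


Row 2 of H: [1, -1, -1, -1].
Row 3 of H: [-1, -1, 1, -1].
(H·H^T)[3][3] = Σ_j H[3][j]·H[3][j] = (-1)² + (-1)² + (1)² + (-1)² = 1 + 1 + 1 + 1 = 4.
(H·H^T)[3][2] = Σ_j H[3][j]·H[2][j] = (-1)·(1) + (-1)·(-1) + (1)·(-1) + (-1)·(-1) = -1 + 1 + -1 + 1 = 0.
So rows 3 and 2 are orthogonal; the diagonal entry equals n = 4.

(3,3) entry = 4; (3,2) entry = 0.


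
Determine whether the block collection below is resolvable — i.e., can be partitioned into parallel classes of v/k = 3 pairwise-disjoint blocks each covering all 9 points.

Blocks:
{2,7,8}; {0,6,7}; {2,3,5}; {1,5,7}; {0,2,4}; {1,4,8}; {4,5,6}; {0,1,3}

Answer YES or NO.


v = 9, block size k = 3, number of blocks = 8.
For resolvability, blocks must partition into parallel classes of size v/k = 3.
Total blocks must therefore be a multiple of 3: 8 = 3·2 + 2 ⇒ not divisible ✗.
Resolvable? NO.

NO


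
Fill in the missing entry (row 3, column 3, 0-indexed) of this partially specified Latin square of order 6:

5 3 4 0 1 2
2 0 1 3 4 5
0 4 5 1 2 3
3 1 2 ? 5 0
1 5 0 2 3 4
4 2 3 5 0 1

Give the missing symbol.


Row 3 contains symbols [0, 1, 2, 3, 5] — missing [4].
Column 3 contains symbols [0, 1, 2, 3, 5] — missing [4].
The missing symbol must appear in both missing sets; intersection = [4].
Therefore the hidden value is 4.

Missing value = 4.


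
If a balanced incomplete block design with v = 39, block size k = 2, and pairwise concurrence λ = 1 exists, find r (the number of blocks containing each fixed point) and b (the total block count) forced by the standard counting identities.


Any 2-(v, k, λ) BIBD satisfies two necessary conditions:
  (i)  Each point sits in r blocks, and counting incidences through any fixed point gives r(k − 1) = λ(v − 1), so r = λ(v − 1)/(k − 1).
  (ii) Total incidences bk = vr, so b = vr/k.
Step 1: r = λ(v − 1)/(k − 1) = 1·(39 − 1)/(2 − 1) = 1·38/1 = 38/1 = 38.
Step 2: b = vr/k = 39·38/2 = 1482/2 = 741.
Check integrality: r = 38 ∈ Z ✓, b = 741 ∈ Z ✓.
(These identities are necessary conditions: they determine r and b for any design with these parameters, but do not by themselves prove that one exists.)

r = 38, b = 741.


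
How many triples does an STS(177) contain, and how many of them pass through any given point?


An STS(v) is a 2-(v, 3, 1) BIBD: block size k = 3, λ = 1.
Replication: r(k − 1) = λ(v − 1) ⇒ r·2 = 177 − 1 = 176 ⇒ r = 88.
Block count: b = v(v − 1)/6 = 177·176/6 = 31152/6 = 5192.
(Check via bk = vr: 5192·3 = 15576 = 177·88 = 15576 ✓.)

r = 88, b = 5192.


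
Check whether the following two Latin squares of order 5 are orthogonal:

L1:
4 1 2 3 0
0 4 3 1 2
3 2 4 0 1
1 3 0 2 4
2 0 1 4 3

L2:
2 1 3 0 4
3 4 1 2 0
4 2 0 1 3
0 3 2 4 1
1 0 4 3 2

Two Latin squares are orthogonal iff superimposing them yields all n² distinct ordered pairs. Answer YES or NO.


Form the n² = 25 superimposed pairs (L1[i][j], L2[i][j]), row by row (rows and columns indexed from 0):
row 0: (4,2) (1,1) (2,3) (3,0) (0,4)
row 1: (0,3) (4,4) (3,1) (1,2) (2,0)
row 2: (3,4) (2,2) (4,0) (0,1) (1,3)
row 3: (1,0) (3,3) (0,2) (2,4) (4,1)
row 4: (2,1) (0,0) (1,4) (4,3) (3,2)
Orthogonality requires all 25 pairs distinct.
Check by first coordinate: for each symbol s of L1, list the L2 entries in the n cells where L1 = s; they must all differ.
  L1 = 0: L2 entries (in reading order) 4, 3, 1, 2, 0 — all 5 distinct ✓
  L1 = 1: L2 entries (in reading order) 1, 2, 3, 0, 4 — all 5 distinct ✓
  L1 = 2: L2 entries (in reading order) 3, 0, 2, 4, 1 — all 5 distinct ✓
  L1 = 3: L2 entries (in reading order) 0, 1, 4, 3, 2 — all 5 distinct ✓
  L1 = 4: L2 entries (in reading order) 2, 4, 0, 1, 3 — all 5 distinct ✓
Every symbol of L1 meets every symbol of L2 exactly once, so all 25 pairs are distinct (25 of 25).
Conclusion: YES.

YES


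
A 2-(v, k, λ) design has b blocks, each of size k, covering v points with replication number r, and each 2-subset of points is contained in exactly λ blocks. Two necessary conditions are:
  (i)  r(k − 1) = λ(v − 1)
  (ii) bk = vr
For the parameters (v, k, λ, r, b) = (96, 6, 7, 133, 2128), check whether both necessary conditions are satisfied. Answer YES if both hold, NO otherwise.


Condition (i): r(k − 1) = 133·5 = 665; λ(v − 1) = 7·95 = 665. Match? YES.
Condition (ii): bk = 2128·6 = 12768; vr = 96·133 = 12768. Match? YES.
Both conditions hold? YES.

YES


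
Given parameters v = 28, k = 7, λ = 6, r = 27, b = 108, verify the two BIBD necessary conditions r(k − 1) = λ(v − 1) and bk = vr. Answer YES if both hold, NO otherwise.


Condition (i): r(k − 1) = 27·6 = 162; λ(v − 1) = 6·27 = 162. Match? YES.
Condition (ii): bk = 108·7 = 756; vr = 28·27 = 756. Match? YES.
Both conditions hold? YES.

YES


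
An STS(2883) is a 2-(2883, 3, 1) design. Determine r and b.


An STS(v) is a 2-(v, 3, 1) BIBD: block size k = 3, λ = 1.
Replication: r(k − 1) = λ(v − 1) ⇒ r·2 = 2883 − 1 = 2882 ⇒ r = 1441.
Block count: b = v(v − 1)/6 = 2883·2882/6 = 8308806/6 = 1384801.
(Check via bk = vr: 1384801·3 = 4154403 = 2883·1441 = 4154403 ✓.)

r = 1441, b = 1384801.


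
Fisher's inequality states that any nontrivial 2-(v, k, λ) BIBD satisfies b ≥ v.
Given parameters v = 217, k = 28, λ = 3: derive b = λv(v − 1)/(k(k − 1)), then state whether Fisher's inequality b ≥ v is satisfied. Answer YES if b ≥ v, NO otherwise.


b = λv(v − 1)/(k(k − 1)) = 3·217·216/(28·27) = 140616/756 = 186.
Compare with v = 217: b < v, so Fisher's inequality fails.

NO


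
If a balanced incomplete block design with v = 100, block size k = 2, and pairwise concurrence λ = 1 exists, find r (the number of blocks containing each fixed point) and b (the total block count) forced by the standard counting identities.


Any 2-(v, k, λ) BIBD satisfies two necessary conditions:
  (i)  Each point sits in r blocks, and counting incidences through any fixed point gives r(k − 1) = λ(v − 1), so r = λ(v − 1)/(k − 1).
  (ii) Total incidences bk = vr, so b = vr/k.
Step 1: r = λ(v − 1)/(k − 1) = 1·(100 − 1)/(2 − 1) = 1·99/1 = 99/1 = 99.
Step 2: b = vr/k = 100·99/2 = 9900/2 = 4950.
Check integrality: r = 99 ∈ Z ✓, b = 4950 ∈ Z ✓.
(These identities are necessary conditions: they determine r and b for any design with these parameters, but do not by themselves prove that one exists.)

r = 99, b = 4950.


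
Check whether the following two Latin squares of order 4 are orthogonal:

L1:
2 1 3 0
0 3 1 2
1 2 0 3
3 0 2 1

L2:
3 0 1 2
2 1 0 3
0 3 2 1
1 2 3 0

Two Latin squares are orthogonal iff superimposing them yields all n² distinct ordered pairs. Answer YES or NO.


Form the n² = 16 superimposed pairs (L1[i][j], L2[i][j]), row by row (rows and columns indexed from 0):
row 0: (2,3) (1,0) (3,1) (0,2)
row 1: (0,2) (3,1) (1,0) (2,3)
row 2: (1,0) (2,3) (0,2) (3,1)
row 3: (3,1) (0,2) (2,3) (1,0)
Orthogonality requires all 16 pairs distinct.
But the pair (0,2) repeats: cell (0,3) has L1 = 0, L2 = 2, and cell (1,0) has L1 = 0, L2 = 2.
A repeated pair means some other pair never occurs (only 4 distinct pairs out of 16), so the squares are not orthogonal.
Conclusion: NO.

NO


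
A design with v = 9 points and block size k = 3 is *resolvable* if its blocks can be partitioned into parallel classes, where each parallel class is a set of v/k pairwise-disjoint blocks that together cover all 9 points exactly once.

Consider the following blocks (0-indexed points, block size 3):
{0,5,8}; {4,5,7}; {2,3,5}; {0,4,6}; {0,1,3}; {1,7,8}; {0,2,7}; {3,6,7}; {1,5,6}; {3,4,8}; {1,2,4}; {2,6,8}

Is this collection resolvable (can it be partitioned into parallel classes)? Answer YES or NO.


v = 9, block size k = 3, number of blocks = 12.
For resolvability, blocks must partition into parallel classes of size v/k = 3.
Total blocks must therefore be a multiple of 3: 12 = 3·4 + 0 ⇒ divisible ✓.
Greedy packing gives 4 candidate class(es). Each should be a full parallel class (size 3, covers all 9 points).
  Class 1 (3 blocks): {0,5,8}; {3,6,7}; {1,2,4}. Points covered: [0, 1, 2, 3, 4, 5, 6, 7, 8].
  Class 2 (3 blocks): {4,5,7}; {0,1,3}; {2,6,8}. Points covered: [0, 1, 2, 3, 4, 5, 6, 7, 8].
  Class 3 (3 blocks): {2,3,5}; {0,4,6}; {1,7,8}. Points covered: [0, 1, 2, 3, 4, 5, 6, 7, 8].
  Class 4 (3 blocks): {0,2,7}; {1,5,6}; {3,4,8}. Points covered: [0, 1, 2, 3, 4, 5, 6, 7, 8].
All classes full (size 3)? YES. All classes cover every point? YES.
Resolvable? YES.

YES


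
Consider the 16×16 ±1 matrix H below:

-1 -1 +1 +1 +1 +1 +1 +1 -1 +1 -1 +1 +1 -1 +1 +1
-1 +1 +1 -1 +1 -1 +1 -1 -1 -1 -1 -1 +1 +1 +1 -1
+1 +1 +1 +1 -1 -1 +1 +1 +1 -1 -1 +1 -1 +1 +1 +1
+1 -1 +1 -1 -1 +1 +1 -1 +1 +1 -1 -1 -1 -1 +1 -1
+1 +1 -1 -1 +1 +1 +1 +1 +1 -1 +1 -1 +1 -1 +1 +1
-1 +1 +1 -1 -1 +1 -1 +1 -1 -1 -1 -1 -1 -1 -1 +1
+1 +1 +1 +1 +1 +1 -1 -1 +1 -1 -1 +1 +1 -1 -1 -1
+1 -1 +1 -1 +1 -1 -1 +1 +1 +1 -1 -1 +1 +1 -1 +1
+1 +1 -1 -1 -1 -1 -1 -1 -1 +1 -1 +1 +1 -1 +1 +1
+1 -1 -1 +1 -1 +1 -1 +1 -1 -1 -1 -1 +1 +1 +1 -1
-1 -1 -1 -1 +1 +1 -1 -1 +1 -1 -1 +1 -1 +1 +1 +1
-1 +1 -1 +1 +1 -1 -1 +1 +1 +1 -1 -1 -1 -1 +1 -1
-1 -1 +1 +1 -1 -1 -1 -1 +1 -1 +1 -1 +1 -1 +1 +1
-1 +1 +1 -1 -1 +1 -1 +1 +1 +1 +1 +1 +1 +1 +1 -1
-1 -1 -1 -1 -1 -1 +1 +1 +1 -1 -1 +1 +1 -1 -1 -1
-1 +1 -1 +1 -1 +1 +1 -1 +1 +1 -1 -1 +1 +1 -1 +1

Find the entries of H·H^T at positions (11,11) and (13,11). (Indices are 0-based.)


Row 11 of H: [-1, 1, -1, 1, 1, -1, -1, 1, 1, 1, -1, -1, -1, -1, 1, -1].
Row 13 of H: [-1, 1, 1, -1, -1, 1, -1, 1, 1, 1, 1, 1, 1, 1, 1, -1].
(H·H^T)[11][11] = Σ_j H[11][j]·H[11][j] = (-1)² + (1)² + (-1)² + (1)² + (1)² + (-1)² + (-1)² + (1)² + (1)² + (1)² + (-1)² + (-1)² + (-1)² + (-1)² + (1)² + (-1)² = 1 + 1 + 1 + 1 + 1 + 1 + 1 + 1 + 1 + 1 + 1 + 1 + 1 + 1 + 1 + 1 = 16.
(H·H^T)[13][11] = Σ_j H[13][j]·H[11][j] = (-1)·(-1) + (1)·(1) + (1)·(-1) + (-1)·(1) + (-1)·(1) + (1)·(-1) + (-1)·(-1) + (1)·(1) + (1)·(1) + (1)·(1) + (1)·(-1) + (1)·(-1) + (1)·(-1) + (1)·(-1) + (1)·(1) + (-1)·(-1) = 1 + 1 + -1 + -1 + -1 + -1 + 1 + 1 + 1 + 1 + -1 + -1 + -1 + -1 + 1 + 1 = 0.
So rows 13 and 11 are orthogonal; the diagonal entry equals n = 16.

(11,11) entry = 16; (13,11) entry = 0.


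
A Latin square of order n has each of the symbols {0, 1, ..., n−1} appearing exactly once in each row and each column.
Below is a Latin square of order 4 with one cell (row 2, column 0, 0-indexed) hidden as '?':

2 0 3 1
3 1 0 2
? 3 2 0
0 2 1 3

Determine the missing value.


Row 2 contains symbols [0, 2, 3] — missing [1].
Column 0 contains symbols [0, 2, 3] — missing [1].
The missing symbol must appear in both missing sets; intersection = [1].
Therefore the hidden value is 1.

Missing value = 1.


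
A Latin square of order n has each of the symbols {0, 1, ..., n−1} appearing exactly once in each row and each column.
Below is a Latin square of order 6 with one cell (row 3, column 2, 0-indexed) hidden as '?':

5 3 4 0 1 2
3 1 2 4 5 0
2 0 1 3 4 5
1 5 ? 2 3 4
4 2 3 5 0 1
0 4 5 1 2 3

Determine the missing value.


Row 3 contains symbols [1, 2, 3, 4, 5] — missing [0].
Column 2 contains symbols [1, 2, 3, 4, 5] — missing [0].
The missing symbol must appear in both missing sets; intersection = [0].
Therefore the hidden value is 0.

Missing value = 0.


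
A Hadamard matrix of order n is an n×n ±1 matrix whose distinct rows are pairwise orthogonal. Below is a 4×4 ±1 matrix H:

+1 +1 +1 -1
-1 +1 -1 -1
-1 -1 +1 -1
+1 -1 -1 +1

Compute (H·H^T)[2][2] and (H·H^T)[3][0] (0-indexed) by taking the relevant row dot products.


Row 0 of H: [1, 1, 1, -1].
Row 2 of H: [-1, -1, 1, -1].
Row 3 of H: [1, -1, -1, 1].
(H·H^T)[2][2] = Σ_j H[2][j]·H[2][j] = (-1)² + (-1)² + (1)² + (-1)² = 1 + 1 + 1 + 1 = 4.
(H·H^T)[3][0] = Σ_j H[3][j]·H[0][j] = (1)·(1) + (-1)·(1) + (-1)·(1) + (1)·(-1) = 1 + -1 + -1 + -1 = -2.
Rows 3 and 0 are not orthogonal (dot product = -2 ≠ 0), so H is not a Hadamard matrix.

(2,2) entry = 4; (3,0) entry = -2.


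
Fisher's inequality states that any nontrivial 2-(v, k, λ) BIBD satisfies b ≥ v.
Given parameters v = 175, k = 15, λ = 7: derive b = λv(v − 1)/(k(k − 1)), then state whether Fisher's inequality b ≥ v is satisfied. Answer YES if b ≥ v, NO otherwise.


r = λ(v − 1)/(k − 1) = 7·174/14 = 87.
b = vr/k = 175·87/15 = 1015.
Fisher's inequality: b ≥ v ⇔ 1015 ≥ 175? YES.

YES


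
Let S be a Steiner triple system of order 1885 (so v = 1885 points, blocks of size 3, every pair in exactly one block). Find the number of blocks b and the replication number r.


An STS(v) is a 2-(v, 3, 1) BIBD: block size k = 3, λ = 1.
Replication: r(k − 1) = λ(v − 1) ⇒ r·2 = 1885 − 1 = 1884 ⇒ r = 942.
Block count: bk = vr ⇒ b·3 = 1885·942 = 1775670 ⇒ b = 591890.

r = 942, b = 591890.


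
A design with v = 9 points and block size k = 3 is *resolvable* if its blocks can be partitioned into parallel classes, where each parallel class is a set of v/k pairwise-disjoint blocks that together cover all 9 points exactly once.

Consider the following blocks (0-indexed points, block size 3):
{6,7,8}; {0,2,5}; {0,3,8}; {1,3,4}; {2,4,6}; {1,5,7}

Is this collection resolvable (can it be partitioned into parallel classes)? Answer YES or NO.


v = 9, block size k = 3, number of blocks = 6.
For resolvability, blocks must partition into parallel classes of size v/k = 3.
Total blocks must therefore be a multiple of 3: 6 = 3·2 + 0 ⇒ divisible ✓.
Greedy packing gives 2 candidate class(es). Each should be a full parallel class (size 3, covers all 9 points).
  Class 1 (3 blocks): {6,7,8}; {0,2,5}; {1,3,4}. Points covered: [0, 1, 2, 3, 4, 5, 6, 7, 8].
  Class 2 (3 blocks): {0,3,8}; {2,4,6}; {1,5,7}. Points covered: [0, 1, 2, 3, 4, 5, 6, 7, 8].
All classes full (size 3)? YES. All classes cover every point? YES.
Resolvable? YES.

YES


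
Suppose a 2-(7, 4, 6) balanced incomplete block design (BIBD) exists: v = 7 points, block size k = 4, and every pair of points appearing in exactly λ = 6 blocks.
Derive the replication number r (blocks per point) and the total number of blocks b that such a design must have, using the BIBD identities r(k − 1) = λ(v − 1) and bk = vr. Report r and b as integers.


Any 2-(v, k, λ) BIBD satisfies two necessary conditions:
  (i)  Each point sits in r blocks, and counting incidences through any fixed point gives r(k − 1) = λ(v − 1), so r = λ(v − 1)/(k − 1).
  (ii) Total incidences bk = vr, so b = vr/k.
Step 1: r = λ(v − 1)/(k − 1) = 6·(7 − 1)/(4 − 1) = 6·6/3 = 36/3 = 12.
Step 2: b = vr/k = 7·12/4 = 84/4 = 21.
Check integrality: r = 12 ∈ Z ✓, b = 21 ∈ Z ✓.
(These identities are necessary conditions: they determine r and b for any design with these parameters, but do not by themselves prove that one exists.)

r = 12, b = 21.


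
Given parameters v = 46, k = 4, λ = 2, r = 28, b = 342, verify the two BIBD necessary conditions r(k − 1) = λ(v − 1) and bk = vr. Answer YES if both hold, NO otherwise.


Condition (i): r(k − 1) = 28·3 = 84; λ(v − 1) = 2·45 = 90. Match? NO.
Condition (ii): bk = 342·4 = 1368; vr = 46·28 = 1288. Match? NO.
Both conditions hold? NO.

NO


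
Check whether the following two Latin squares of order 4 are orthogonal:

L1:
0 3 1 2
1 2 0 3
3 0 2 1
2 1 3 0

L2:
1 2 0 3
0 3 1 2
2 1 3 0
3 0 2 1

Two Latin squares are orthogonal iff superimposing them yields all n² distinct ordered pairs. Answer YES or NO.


Form the n² = 16 superimposed pairs (L1[i][j], L2[i][j]), row by row (rows and columns indexed from 0):
row 0: (0,1) (3,2) (1,0) (2,3)
row 1: (1,0) (2,3) (0,1) (3,2)
row 2: (3,2) (0,1) (2,3) (1,0)
row 3: (2,3) (1,0) (3,2) (0,1)
Orthogonality requires all 16 pairs distinct.
But the pair (1,0) repeats: cell (0,2) has L1 = 1, L2 = 0, and cell (1,0) has L1 = 1, L2 = 0.
A repeated pair means some other pair never occurs (only 4 distinct pairs out of 16), so the squares are not orthogonal.
Conclusion: NO.

NO


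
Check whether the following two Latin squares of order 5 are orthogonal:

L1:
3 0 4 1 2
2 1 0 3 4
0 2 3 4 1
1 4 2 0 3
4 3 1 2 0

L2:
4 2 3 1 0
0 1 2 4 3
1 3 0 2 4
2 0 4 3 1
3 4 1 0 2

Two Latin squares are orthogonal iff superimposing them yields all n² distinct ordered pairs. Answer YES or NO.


Form the n² = 25 superimposed pairs (L1[i][j], L2[i][j]), row by row (rows and columns indexed from 0):
row 0: (3,4) (0,2) (4,3) (1,1) (2,0)
row 1: (2,0) (1,1) (0,2) (3,4) (4,3)
row 2: (0,1) (2,3) (3,0) (4,2) (1,4)
row 3: (1,2) (4,0) (2,4) (0,3) (3,1)
row 4: (4,3) (3,4) (1,1) (2,0) (0,2)
Orthogonality requires all 25 pairs distinct.
But the pair (2,0) repeats: cell (0,4) has L1 = 2, L2 = 0, and cell (1,0) has L1 = 2, L2 = 0.
A repeated pair means some other pair never occurs (only 15 distinct pairs out of 25), so the squares are not orthogonal.
Conclusion: NO.

NO


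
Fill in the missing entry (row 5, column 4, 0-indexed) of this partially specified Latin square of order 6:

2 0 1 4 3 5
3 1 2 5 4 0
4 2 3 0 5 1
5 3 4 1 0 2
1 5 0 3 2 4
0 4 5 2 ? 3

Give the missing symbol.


Row 5 contains symbols [0, 2, 3, 4, 5] — missing [1].
Column 4 contains symbols [0, 2, 3, 4, 5] — missing [1].
The missing symbol must appear in both missing sets; intersection = [1].
Therefore the hidden value is 1.

Missing value = 1.


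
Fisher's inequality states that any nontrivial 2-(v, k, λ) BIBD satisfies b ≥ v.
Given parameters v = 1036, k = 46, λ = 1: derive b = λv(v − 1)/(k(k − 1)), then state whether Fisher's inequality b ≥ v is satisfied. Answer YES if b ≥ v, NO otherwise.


r = λ(v − 1)/(k − 1) = 1·1035/45 = 23.
b = vr/k = 1036·23/46 = 518.
Fisher's inequality: b ≥ v ⇔ 518 ≥ 1036? NO.

NO


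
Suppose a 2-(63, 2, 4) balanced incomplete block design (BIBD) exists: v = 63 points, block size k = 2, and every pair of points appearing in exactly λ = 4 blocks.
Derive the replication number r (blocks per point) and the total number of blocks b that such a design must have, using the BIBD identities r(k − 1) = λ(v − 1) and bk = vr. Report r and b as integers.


Any 2-(v, k, λ) BIBD satisfies two necessary conditions:
  (i)  Each point sits in r blocks, and counting incidences through any fixed point gives r(k − 1) = λ(v − 1), so r = λ(v − 1)/(k − 1).
  (ii) Total incidences bk = vr, so b = vr/k.
Step 1: r = λ(v − 1)/(k − 1) = 4·(63 − 1)/(2 − 1) = 4·62/1 = 248/1 = 248.
Step 2: b = vr/k = 63·248/2 = 15624/2 = 7812.
Check integrality: r = 248 ∈ Z ✓, b = 7812 ∈ Z ✓.
(These identities are necessary conditions: they determine r and b for any design with these parameters, but do not by themselves prove that one exists.)

r = 248, b = 7812.


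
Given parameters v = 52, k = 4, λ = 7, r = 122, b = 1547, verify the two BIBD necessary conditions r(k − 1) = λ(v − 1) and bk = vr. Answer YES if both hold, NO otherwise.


Condition (i): r(k − 1) = 122·3 = 366; λ(v − 1) = 7·51 = 357. Match? NO.
Condition (ii): bk = 1547·4 = 6188; vr = 52·122 = 6344. Match? NO.
Both conditions hold? NO.

NO


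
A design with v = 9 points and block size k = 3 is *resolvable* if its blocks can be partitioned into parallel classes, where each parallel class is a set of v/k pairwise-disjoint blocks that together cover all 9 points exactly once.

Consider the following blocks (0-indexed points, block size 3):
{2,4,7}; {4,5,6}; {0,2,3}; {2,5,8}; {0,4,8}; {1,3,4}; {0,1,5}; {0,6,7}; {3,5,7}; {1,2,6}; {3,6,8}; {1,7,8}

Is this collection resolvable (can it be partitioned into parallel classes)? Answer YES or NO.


v = 9, block size k = 3, number of blocks = 12.
For resolvability, blocks must partition into parallel classes of size v/k = 3.
Total blocks must therefore be a multiple of 3: 12 = 3·4 + 0 ⇒ divisible ✓.
Greedy packing gives 4 candidate class(es). Each should be a full parallel class (size 3, covers all 9 points).
  Class 1 (3 blocks): {2,4,7}; {0,1,5}; {3,6,8}. Points covered: [0, 1, 2, 3, 4, 5, 6, 7, 8].
  Class 2 (3 blocks): {4,5,6}; {0,2,3}; {1,7,8}. Points covered: [0, 1, 2, 3, 4, 5, 6, 7, 8].
  Class 3 (3 blocks): {2,5,8}; {1,3,4}; {0,6,7}. Points covered: [0, 1, 2, 3, 4, 5, 6, 7, 8].
  Class 4 (3 blocks): {0,4,8}; {3,5,7}; {1,2,6}. Points covered: [0, 1, 2, 3, 4, 5, 6, 7, 8].
All classes full (size 3)? YES. All classes cover every point? YES.
Resolvable? YES.

YES


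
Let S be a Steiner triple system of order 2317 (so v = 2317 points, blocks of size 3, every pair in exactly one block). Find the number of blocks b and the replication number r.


An STS(v) is a 2-(v, 3, 1) BIBD: block size k = 3, λ = 1.
Replication: r(k − 1) = λ(v − 1) ⇒ r·2 = 2317 − 1 = 2316 ⇒ r = 1158.
Block count: b = v(v − 1)/6 = 2317·2316/6 = 5366172/6 = 894362.

r = 1158, b = 894362.


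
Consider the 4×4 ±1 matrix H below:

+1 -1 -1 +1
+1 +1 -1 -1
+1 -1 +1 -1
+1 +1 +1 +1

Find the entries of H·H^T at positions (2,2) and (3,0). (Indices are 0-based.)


Row 0 of H: [1, -1, -1, 1].
Row 2 of H: [1, -1, 1, -1].
Row 3 of H: [1, 1, 1, 1].
(H·H^T)[2][2] = Σ_j H[2][j]·H[2][j] = (1)² + (-1)² + (1)² + (-1)² = 1 + 1 + 1 + 1 = 4.
(H·H^T)[3][0] = Σ_j H[3][j]·H[0][j] = (1)·(1) + (1)·(-1) + (1)·(-1) + (1)·(1) = 1 + -1 + -1 + 1 = 0.
So rows 3 and 0 are orthogonal; the diagonal entry equals n = 4.

(2,2) entry = 4; (3,0) entry = 0.


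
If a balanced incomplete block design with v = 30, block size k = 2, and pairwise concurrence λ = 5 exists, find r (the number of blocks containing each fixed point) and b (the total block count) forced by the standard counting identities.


Any 2-(v, k, λ) BIBD satisfies two necessary conditions:
  (i)  Each point sits in r blocks, and counting incidences through any fixed point gives r(k − 1) = λ(v − 1), so r = λ(v − 1)/(k − 1).
  (ii) Total incidences bk = vr, so b = vr/k.
Step 1: r = λ(v − 1)/(k − 1) = 5·(30 − 1)/(2 − 1) = 5·29/1 = 145/1 = 145.
Step 2: b = vr/k = 30·145/2 = 4350/2 = 2175.
Check integrality: r = 145 ∈ Z ✓, b = 2175 ∈ Z ✓.
(These identities are necessary conditions: they determine r and b for any design with these parameters, but do not by themselves prove that one exists.)

r = 145, b = 2175.


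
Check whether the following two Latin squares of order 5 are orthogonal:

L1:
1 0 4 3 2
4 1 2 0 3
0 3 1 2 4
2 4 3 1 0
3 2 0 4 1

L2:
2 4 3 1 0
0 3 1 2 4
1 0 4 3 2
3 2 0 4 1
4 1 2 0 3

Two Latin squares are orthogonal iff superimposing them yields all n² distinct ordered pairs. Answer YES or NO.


Form the n² = 25 superimposed pairs (L1[i][j], L2[i][j]), row by row (rows and columns indexed from 0):
row 0: (1,2) (0,4) (4,3) (3,1) (2,0)
row 1: (4,0) (1,3) (2,1) (0,2) (3,4)
row 2: (0,1) (3,0) (1,4) (2,3) (4,2)
row 3: (2,3) (4,2) (3,0) (1,4) (0,1)
row 4: (3,4) (2,1) (0,2) (4,0) (1,3)
Orthogonality requires all 25 pairs distinct.
But the pair (2,3) repeats: cell (2,3) has L1 = 2, L2 = 3, and cell (3,0) has L1 = 2, L2 = 3.
A repeated pair means some other pair never occurs (only 15 distinct pairs out of 25), so the squares are not orthogonal.
Conclusion: NO.

NO


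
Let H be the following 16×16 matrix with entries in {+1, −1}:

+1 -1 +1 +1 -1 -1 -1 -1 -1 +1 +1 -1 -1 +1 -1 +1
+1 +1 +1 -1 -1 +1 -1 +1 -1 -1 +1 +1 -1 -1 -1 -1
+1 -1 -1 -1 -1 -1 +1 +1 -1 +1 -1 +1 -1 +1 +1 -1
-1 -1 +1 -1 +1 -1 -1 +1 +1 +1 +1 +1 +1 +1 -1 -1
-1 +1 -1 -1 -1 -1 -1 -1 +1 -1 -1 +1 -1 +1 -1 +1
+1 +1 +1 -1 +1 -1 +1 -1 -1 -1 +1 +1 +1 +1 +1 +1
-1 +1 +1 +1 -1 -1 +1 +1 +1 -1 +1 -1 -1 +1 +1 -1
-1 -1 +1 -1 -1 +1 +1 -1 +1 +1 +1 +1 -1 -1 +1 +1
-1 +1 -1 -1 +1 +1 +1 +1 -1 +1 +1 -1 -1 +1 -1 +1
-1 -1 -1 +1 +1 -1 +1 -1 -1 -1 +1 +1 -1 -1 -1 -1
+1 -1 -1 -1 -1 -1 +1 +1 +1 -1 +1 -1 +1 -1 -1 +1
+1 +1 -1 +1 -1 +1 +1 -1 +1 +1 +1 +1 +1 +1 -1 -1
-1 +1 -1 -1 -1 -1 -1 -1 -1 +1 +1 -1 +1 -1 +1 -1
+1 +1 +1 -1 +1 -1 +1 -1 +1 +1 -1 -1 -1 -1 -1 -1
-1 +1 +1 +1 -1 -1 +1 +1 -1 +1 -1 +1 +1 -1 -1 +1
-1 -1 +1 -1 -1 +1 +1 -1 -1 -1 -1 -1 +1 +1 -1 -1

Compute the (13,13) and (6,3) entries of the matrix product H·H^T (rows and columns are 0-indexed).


Row 3 of H: [-1, -1, 1, -1, 1, -1, -1, 1, 1, 1, 1, 1, 1, 1, -1, -1].
Row 6 of H: [-1, 1, 1, 1, -1, -1, 1, 1, 1, -1, 1, -1, -1, 1, 1, -1].
Row 13 of H: [1, 1, 1, -1, 1, -1, 1, -1, 1, 1, -1, -1, -1, -1, -1, -1].
(H·H^T)[13][13] = Σ_j H[13][j]·H[13][j] = (1)² + (1)² + (1)² + (-1)² + (1)² + (-1)² + (1)² + (-1)² + (1)² + (1)² + (-1)² + (-1)² + (-1)² + (-1)² + (-1)² + (-1)² = 1 + 1 + 1 + 1 + 1 + 1 + 1 + 1 + 1 + 1 + 1 + 1 + 1 + 1 + 1 + 1 = 16.
(H·H^T)[6][3] = Σ_j H[6][j]·H[3][j] = (-1)·(-1) + (1)·(-1) + (1)·(1) + (1)·(-1) + (-1)·(1) + (-1)·(-1) + (1)·(-1) + (1)·(1) + (1)·(1) + (-1)·(1) + (1)·(1) + (-1)·(1) + (-1)·(1) + (1)·(1) + (1)·(-1) + (-1)·(-1) = 1 + -1 + 1 + -1 + -1 + 1 + -1 + 1 + 1 + -1 + 1 + -1 + -1 + 1 + -1 + 1 = 0.
So rows 6 and 3 are orthogonal; the diagonal entry equals n = 16.

(13,13) entry = 16; (6,3) entry = 0.


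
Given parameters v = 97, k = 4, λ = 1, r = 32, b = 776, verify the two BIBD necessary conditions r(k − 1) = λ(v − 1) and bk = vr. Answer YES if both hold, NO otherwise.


Condition (i): r(k − 1) = 32·3 = 96; λ(v − 1) = 1·96 = 96. Match? YES.
Condition (ii): bk = 776·4 = 3104; vr = 97·32 = 3104. Match? YES.
Both conditions hold? YES.

YES


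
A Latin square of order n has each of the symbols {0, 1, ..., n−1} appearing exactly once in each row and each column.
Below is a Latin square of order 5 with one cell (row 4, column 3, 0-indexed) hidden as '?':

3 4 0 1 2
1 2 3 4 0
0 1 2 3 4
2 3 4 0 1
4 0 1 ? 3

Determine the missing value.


Row 4 contains symbols [0, 1, 3, 4] — missing [2].
Column 3 contains symbols [0, 1, 3, 4] — missing [2].
The missing symbol must appear in both missing sets; intersection = [2].
Therefore the hidden value is 2.

Missing value = 2.


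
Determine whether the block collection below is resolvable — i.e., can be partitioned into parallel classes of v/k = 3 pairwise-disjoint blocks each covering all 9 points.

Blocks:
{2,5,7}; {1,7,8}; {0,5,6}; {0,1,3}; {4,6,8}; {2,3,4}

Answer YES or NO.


v = 9, block size k = 3, number of blocks = 6.
For resolvability, blocks must partition into parallel classes of size v/k = 3.
Total blocks must therefore be a multiple of 3: 6 = 3·2 + 0 ⇒ divisible ✓.
Greedy packing gives 2 candidate class(es). Each should be a full parallel class (size 3, covers all 9 points).
  Class 1 (3 blocks): {2,5,7}; {0,1,3}; {4,6,8}. Points covered: [0, 1, 2, 3, 4, 5, 6, 7, 8].
  Class 2 (3 blocks): {1,7,8}; {0,5,6}; {2,3,4}. Points covered: [0, 1, 2, 3, 4, 5, 6, 7, 8].
All classes full (size 3)? YES. All classes cover every point? YES.
Resolvable? YES.

YES


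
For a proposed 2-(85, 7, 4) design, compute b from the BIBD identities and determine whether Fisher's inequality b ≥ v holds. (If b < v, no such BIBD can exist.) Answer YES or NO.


b = λv(v − 1)/(k(k − 1)) = 4·85·84/(7·6) = 28560/42 = 680.
Compare with v = 85: b ≥ v, so Fisher's inequality holds.

YES


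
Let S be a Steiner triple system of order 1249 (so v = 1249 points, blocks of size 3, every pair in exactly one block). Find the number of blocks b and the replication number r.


An STS(v) is a 2-(v, 3, 1) BIBD: block size k = 3, λ = 1.
Replication: r(k − 1) = λ(v − 1) ⇒ r·2 = 1249 − 1 = 1248 ⇒ r = 624.
Block count: bk = vr ⇒ b·3 = 1249·624 = 779376 ⇒ b = 259792.

r = 624, b = 259792.


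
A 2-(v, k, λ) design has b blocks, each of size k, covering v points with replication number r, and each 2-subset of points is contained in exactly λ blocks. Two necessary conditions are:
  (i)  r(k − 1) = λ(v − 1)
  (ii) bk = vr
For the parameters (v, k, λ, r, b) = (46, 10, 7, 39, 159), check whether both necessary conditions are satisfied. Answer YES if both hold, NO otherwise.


Condition (i): r(k − 1) = 39·9 = 351; λ(v − 1) = 7·45 = 315. Match? NO.
Condition (ii): bk = 159·10 = 1590; vr = 46·39 = 1794. Match? NO.
Both conditions hold? NO.

NO


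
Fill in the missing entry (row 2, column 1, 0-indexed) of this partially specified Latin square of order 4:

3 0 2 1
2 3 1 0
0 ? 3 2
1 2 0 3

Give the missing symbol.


Row 2 contains symbols [0, 2, 3] — missing [1].
Column 1 contains symbols [0, 2, 3] — missing [1].
The missing symbol must appear in both missing sets; intersection = [1].
Therefore the hidden value is 1.

Missing value = 1.


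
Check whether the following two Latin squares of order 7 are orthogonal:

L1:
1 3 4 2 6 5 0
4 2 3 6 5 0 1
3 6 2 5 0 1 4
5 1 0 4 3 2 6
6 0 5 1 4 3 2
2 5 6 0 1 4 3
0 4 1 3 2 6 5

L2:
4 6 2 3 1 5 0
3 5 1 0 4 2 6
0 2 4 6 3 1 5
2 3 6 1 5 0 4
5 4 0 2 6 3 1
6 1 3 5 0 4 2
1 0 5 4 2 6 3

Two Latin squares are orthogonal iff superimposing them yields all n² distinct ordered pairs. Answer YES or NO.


Form the n² = 49 superimposed pairs (L1[i][j], L2[i][j]), row by row (rows and columns indexed from 0):
row 0: (1,4) (3,6) (4,2) (2,3) (6,1) (5,5) (0,0)
row 1: (4,3) (2,5) (3,1) (6,0) (5,4) (0,2) (1,6)
row 2: (3,0) (6,2) (2,4) (5,6) (0,3) (1,1) (4,5)
row 3: (5,2) (1,3) (0,6) (4,1) (3,5) (2,0) (6,4)
row 4: (6,5) (0,4) (5,0) (1,2) (4,6) (3,3) (2,1)
row 5: (2,6) (5,1) (6,3) (0,5) (1,0) (4,4) (3,2)
row 6: (0,1) (4,0) (1,5) (3,4) (2,2) (6,6) (5,3)
Orthogonality requires all 49 pairs distinct.
Check by first coordinate: for each symbol s of L1, list the L2 entries in the n cells where L1 = s; they must all differ.
  L1 = 0: L2 entries (in reading order) 0, 2, 3, 6, 4, 5, 1 — all 7 distinct ✓
  L1 = 1: L2 entries (in reading order) 4, 6, 1, 3, 2, 0, 5 — all 7 distinct ✓
  L1 = 2: L2 entries (in reading order) 3, 5, 4, 0, 1, 6, 2 — all 7 distinct ✓
  L1 = 3: L2 entries (in reading order) 6, 1, 0, 5, 3, 2, 4 — all 7 distinct ✓
  L1 = 4: L2 entries (in reading order) 2, 3, 5, 1, 6, 4, 0 — all 7 distinct ✓
  L1 = 5: L2 entries (in reading order) 5, 4, 6, 2, 0, 1, 3 — all 7 distinct ✓
  L1 = 6: L2 entries (in reading order) 1, 0, 2, 4, 5, 3, 6 — all 7 distinct ✓
Every symbol of L1 meets every symbol of L2 exactly once, so all 49 pairs are distinct (49 of 49).
Conclusion: YES.

YES


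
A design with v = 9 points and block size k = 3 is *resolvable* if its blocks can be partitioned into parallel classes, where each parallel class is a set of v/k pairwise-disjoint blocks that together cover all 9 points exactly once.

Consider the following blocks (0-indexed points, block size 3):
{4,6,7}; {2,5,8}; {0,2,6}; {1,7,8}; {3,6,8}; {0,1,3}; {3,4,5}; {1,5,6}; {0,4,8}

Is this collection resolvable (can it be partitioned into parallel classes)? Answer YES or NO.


v = 9, block size k = 3, number of blocks = 9.
For resolvability, blocks must partition into parallel classes of size v/k = 3.
Total blocks must therefore be a multiple of 3: 9 = 3·3 + 0 ⇒ divisible ✓.
Consider block {3,6,8}. It intersects every other block in the collection, so no parallel class of size 3 can contain it.
Since every block must belong to some parallel class in a resolution, the collection cannot be partitioned into parallel classes.
Resolvable? NO.

NO
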